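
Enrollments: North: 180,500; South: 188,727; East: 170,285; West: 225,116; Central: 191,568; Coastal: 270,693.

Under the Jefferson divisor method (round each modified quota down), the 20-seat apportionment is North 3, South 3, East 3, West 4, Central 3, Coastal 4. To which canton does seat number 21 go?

Priority for the next seat is population ÷ (current seats + 1).
Priorities: North 45125.000, South 47181.750, East 42571.250, West 45023.200, Central 47892.000, Coastal 54138.600.
Highest priority: Coastal.

Coastal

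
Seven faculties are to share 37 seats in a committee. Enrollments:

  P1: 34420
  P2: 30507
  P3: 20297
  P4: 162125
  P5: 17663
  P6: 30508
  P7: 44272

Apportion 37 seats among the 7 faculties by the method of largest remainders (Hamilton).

Total 339792; standard divisor 339792/37 ≈ 9183.568.
Standard quotas: P1 3.7480, P2 3.3219, P3 2.2101, P4 17.6538, P5 1.9233, P6 3.3220, P7 4.8208.
Lower quotas: P1 3, P2 3, P3 2, P4 17, P5 1, P6 3, P7 4 (sum 33, leaving 4 seats).
Remainders in descending order: P5 0.9233, P7 0.8208, P1 0.7480, P4 0.6538, P6 0.3220, P2 0.3219, P3 0.2101.
The surplus seats go to P5, P7, P1, P4.

P1: 4, P2: 3, P3: 2, P4: 18, P5: 2, P6: 3, P7: 5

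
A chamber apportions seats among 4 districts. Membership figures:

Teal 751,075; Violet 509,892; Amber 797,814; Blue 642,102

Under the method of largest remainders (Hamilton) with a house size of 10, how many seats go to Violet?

2

Total 2700883; standard divisor 2700883/10 ≈ 270088.3.
Standard quotas: Teal 2.7808, Violet 1.8879, Amber 2.9539, Blue 2.3774.
Lower quotas: Teal 2, Violet 1, Amber 2, Blue 2 (sum 7, leaving 3 seats).
Remainders in descending order: Amber 0.9539, Violet 0.8879, Teal 0.7808, Blue 0.3774.
The surplus seats go to Amber, Violet, Teal.
Violet receives 2.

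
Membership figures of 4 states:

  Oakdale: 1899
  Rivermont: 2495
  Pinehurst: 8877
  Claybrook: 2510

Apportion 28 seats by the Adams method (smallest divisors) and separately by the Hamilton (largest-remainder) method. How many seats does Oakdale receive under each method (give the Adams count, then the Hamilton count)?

Adams: Oakdale 4, Rivermont 4, Pinehurst 15, Claybrook 5.
Hamilton: Oakdale 3, Rivermont 4, Pinehurst 16, Claybrook 5.
Oakdale gets 4 under Adams and 3 under Hamilton.

4 and 3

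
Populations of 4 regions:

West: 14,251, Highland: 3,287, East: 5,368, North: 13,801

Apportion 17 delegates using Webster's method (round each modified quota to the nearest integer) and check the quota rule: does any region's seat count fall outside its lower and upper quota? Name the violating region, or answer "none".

Standard quotas: West 6.600, Highland 1.522, East 2.486, North 6.392.
Webster allocation: West 7, Highland 2, East 2, North 6.
Every allocation lies between the lower and upper quota.

none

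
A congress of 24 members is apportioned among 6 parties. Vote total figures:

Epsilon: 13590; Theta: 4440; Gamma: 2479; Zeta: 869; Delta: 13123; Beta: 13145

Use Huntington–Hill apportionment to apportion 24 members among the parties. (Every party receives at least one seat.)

Epsilon 7; Theta 2; Gamma 1; Zeta 1; Delta 6; Beta 7

With divisor 2027: modified quotas Epsilon 6.704, Theta 2.190, Gamma 1.223, Zeta 0.429, Delta 6.474, Beta 6.485.
Geometric-mean thresholds: Epsilon √(6·7)=6.481, Theta √(2·3)=2.449, Gamma √(1·2)=1.414, Zeta (min 1), Delta √(6·7)=6.481, Beta √(6·7)=6.481.
Each quota rounded against its threshold gives Epsilon 7, Theta 2, Gamma 1, Zeta 1, Delta 6, Beta 7 (total 24).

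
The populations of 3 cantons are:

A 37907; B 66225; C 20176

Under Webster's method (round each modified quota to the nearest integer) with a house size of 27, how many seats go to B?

15

Standard divisor 124308/27 ≈ 4604; standard quotas: A 8.233, B 14.384, C 4.382.
Rounding to the nearest integer gives 8, 14, 4 = 26 seats, so the divisor must be adjusted.
With modified divisor 4530: modified quotas A 8.368, B 14.619, C 4.454.
Rounding to the nearest integer: A 8, B 15, C 4 (total 27).
B receives 15.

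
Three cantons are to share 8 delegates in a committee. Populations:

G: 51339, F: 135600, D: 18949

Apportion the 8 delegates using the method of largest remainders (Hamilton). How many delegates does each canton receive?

The standard divisor is 205888/8 = 25736.
Standard quotas: G 1.9948, F 5.2689, D 0.7363.
Lower quotas: G 1, F 5, D 0 (sum 6, leaving 2 seats).
Remainders in descending order: G 0.9948, D 0.7363, F 0.2689.
The surplus seats go to G, D.

G: 2, F: 5, D: 1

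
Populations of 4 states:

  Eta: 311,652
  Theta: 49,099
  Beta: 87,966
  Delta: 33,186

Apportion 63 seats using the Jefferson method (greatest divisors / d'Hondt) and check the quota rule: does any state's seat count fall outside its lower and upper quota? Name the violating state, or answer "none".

Standard quotas: Eta 40.743, Theta 6.419, Beta 11.500, Delta 4.338.
Jefferson allocation: Eta 42, Theta 6, Beta 11, Delta 4.
Eta has quota 40.743 (lower 40, upper 41) but receives 42 — outside the quota interval.

Eta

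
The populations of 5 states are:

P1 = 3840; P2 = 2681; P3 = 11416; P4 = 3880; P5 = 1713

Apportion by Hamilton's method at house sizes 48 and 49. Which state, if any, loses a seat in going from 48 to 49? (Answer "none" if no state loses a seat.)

P5

At 48 seats: P1 8, P2 5, P3 23, P4 8, P5 4.
At 49 seats: P1 8, P2 6, P3 24, P4 8, P5 3.
P5 drops from 4 to 3.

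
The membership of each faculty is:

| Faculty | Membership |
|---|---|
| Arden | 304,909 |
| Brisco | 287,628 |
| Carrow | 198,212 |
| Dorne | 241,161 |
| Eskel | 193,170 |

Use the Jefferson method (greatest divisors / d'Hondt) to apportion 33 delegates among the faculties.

Arden 8; Brisco 8; Carrow 5; Dorne 7; Eskel 5

Standard divisor 1225080/33 ≈ 37123.636; standard quotas: Arden 8.213, Brisco 7.748, Carrow 5.339, Dorne 6.496, Eskel 5.203.
Rounding down gives 8, 7, 5, 6, 5 = 31 seats, so the divisor must be adjusted.
With modified divisor 34200: modified quotas Arden 8.915, Brisco 8.410, Carrow 5.796, Dorne 7.051, Eskel 5.648.
Rounding down: Arden 8, Brisco 8, Carrow 5, Dorne 7, Eskel 5 (total 33).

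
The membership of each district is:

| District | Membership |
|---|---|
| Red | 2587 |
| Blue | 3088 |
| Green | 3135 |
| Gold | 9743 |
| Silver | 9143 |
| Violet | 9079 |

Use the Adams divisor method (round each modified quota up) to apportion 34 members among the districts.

Red 3, Blue 3, Green 3, Gold 9, Silver 8, Violet 8

Standard divisor 36775/34 ≈ 1081.618; standard quotas: Red 2.392, Blue 2.855, Green 2.898, Gold 9.008, Silver 8.453, Violet 8.394.
Rounding up gives 3, 3, 3, 10, 9, 9 = 37 seats, so the divisor must be adjusted.
With modified divisor 1200: modified quotas Red 2.156, Blue 2.573, Green 2.612, Gold 8.119, Silver 7.619, Violet 7.566.
Rounding up: Red 3, Blue 3, Green 3, Gold 9, Silver 8, Violet 8 (total 34).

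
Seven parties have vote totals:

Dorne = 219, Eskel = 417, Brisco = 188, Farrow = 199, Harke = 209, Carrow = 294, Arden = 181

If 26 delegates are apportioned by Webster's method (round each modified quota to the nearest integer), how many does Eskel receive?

6

Standard divisor 1707/26 ≈ 65.654; standard quotas: Dorne 3.336, Eskel 6.351, Brisco 2.864, Farrow 3.031, Harke 3.183, Carrow 4.478, Arden 2.757.
Rounding to the nearest integer gives 3, 6, 3, 3, 3, 4, 3 = 25 seats, so the divisor must be adjusted.
With modified divisor 65: modified quotas Dorne 3.369, Eskel 6.415, Brisco 2.892, Farrow 3.062, Harke 3.215, Carrow 4.523, Arden 2.785.
Rounding to the nearest integer: Dorne 3, Eskel 6, Brisco 3, Farrow 3, Harke 3, Carrow 5, Arden 3 (total 26).
Eskel receives 6.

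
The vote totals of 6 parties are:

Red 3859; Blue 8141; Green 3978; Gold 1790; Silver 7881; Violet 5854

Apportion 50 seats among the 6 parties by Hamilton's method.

Standard divisor: 31503 ÷ 50 ≈ 630.06.
Standard quotas: Red 6.1248, Blue 12.9210, Green 6.3137, Gold 2.8410, Silver 12.5083, Violet 9.2912.
Lower quotas: Red 6, Blue 12, Green 6, Gold 2, Silver 12, Violet 9 (sum 47, leaving 3 seats).
Remainders in descending order: Blue 0.9210, Gold 0.8410, Silver 0.5083, Green 0.3137, Violet 0.2912, Red 0.1248.
Largest remainders: Blue, Gold, Silver receive the extra seats.

Red: 6; Blue: 13; Green: 6; Gold: 3; Silver: 13; Violet: 9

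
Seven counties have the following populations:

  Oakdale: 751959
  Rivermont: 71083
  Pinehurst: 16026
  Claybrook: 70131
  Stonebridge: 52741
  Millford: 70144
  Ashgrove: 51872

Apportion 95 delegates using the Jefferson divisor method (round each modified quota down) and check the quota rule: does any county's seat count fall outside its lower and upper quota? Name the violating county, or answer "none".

Oakdale

Standard quotas: Oakdale 65.903, Rivermont 6.230, Pinehurst 1.405, Claybrook 6.146, Stonebridge 4.622, Millford 6.148, Ashgrove 4.546.
Jefferson allocation: Oakdale 68, Rivermont 6, Pinehurst 1, Claybrook 6, Stonebridge 4, Millford 6, Ashgrove 4.
Oakdale has quota 65.903 (lower 65, upper 66) but receives 68 — outside the quota interval.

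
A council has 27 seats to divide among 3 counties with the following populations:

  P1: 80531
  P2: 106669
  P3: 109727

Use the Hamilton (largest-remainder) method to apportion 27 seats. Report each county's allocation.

P1: 7; P2: 10; P3: 10

Total 296927; standard divisor 296927/27 ≈ 10997.296.
Standard quotas: P1 7.3228, P2 9.6996, P3 9.9776.
Lower quotas: P1 7, P2 9, P3 9 (sum 25, leaving 2 seats).
Remainders in descending order: P3 0.9776, P2 0.6996, P1 0.3228.
The surplus seats go to P3, P2.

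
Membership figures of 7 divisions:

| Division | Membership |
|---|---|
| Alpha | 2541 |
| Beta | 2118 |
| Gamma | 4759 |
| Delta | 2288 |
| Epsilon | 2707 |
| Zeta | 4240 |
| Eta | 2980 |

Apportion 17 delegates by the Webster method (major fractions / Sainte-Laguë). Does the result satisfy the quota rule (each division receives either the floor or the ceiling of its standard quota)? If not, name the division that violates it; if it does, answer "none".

Standard quotas: Alpha 1.997, Beta 1.664, Gamma 3.740, Delta 1.798, Epsilon 2.127, Zeta 3.332, Eta 2.342.
Webster allocation: Alpha 2, Beta 2, Gamma 4, Delta 2, Epsilon 2, Zeta 3, Eta 2.
Every allocation lies between the lower and upper quota.

none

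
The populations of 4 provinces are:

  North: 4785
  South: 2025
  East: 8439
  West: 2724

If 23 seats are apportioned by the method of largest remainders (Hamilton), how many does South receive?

Total 17973; standard divisor 17973/23 ≈ 781.435.
Standard quotas: North 6.1234, South 2.5914, East 10.7994, West 3.4859.
Lower quotas: North 6, South 2, East 10, West 3 (sum 21, leaving 2 seats).
Remainders in descending order: East 0.7994, South 0.5914, West 0.4859, North 0.1234.
Largest remainders: East, South receive the extra seats.
South receives 3.

3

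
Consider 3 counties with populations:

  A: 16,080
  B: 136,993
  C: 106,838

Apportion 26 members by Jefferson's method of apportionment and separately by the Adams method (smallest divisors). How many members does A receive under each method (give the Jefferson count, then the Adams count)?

1 and 2

Jefferson: A 1, B 14, C 11.
Adams: A 2, B 13, C 11.
A gets 1 under Jefferson and 2 under Adams.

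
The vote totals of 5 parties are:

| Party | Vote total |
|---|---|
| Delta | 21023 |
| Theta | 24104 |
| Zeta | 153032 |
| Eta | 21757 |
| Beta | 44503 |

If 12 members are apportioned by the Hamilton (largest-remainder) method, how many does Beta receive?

Total 264419; standard divisor 264419/12 ≈ 22034.917.
Standard quotas: Delta 0.9541, Theta 1.0939, Zeta 6.9450, Eta 0.9874, Beta 2.0197.
Lower quotas: Delta 0, Theta 1, Zeta 6, Eta 0, Beta 2 (sum 9, leaving 3 seats).
Remainders in descending order: Eta 0.9874, Delta 0.9541, Zeta 0.9450, Theta 0.0939, Beta 0.0197.
Largest remainders: Eta, Delta, Zeta receive the extra seats.
Beta receives 2.

2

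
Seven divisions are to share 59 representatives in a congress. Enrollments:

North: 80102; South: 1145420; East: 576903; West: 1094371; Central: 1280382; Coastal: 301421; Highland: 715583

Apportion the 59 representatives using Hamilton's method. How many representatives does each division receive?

Total 5194182; standard divisor 5194182/59 ≈ 88036.983.
Standard quotas: North 0.9099, South 13.0107, East 6.5530, West 12.4308, Central 14.5437, Coastal 3.4238, Highland 8.1282.
Lower quotas: North 0, South 13, East 6, West 12, Central 14, Coastal 3, Highland 8 (sum 56, leaving 3 seats).
Remainders in descending order: North 0.9099, East 0.5530, Central 0.5437, West 0.4308, Coastal 0.4238, Highland 0.1282, South 0.0107.
Largest remainders: North, East, Central receive the extra seats.

North 1; South 13; East 7; West 12; Central 15; Coastal 3; Highland 8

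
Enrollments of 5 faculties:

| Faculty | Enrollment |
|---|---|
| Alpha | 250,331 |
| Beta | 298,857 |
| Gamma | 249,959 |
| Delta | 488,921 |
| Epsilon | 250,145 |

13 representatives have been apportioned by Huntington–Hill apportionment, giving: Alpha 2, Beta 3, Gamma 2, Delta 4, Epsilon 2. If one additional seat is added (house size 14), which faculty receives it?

Priority for the next seat is population ÷ (√(s·(s+1))).
Priorities: Alpha 102197.203, Beta 86272.585, Gamma 102045.334, Delta 109326.059, Epsilon 102121.269.
Highest priority: Delta.

Delta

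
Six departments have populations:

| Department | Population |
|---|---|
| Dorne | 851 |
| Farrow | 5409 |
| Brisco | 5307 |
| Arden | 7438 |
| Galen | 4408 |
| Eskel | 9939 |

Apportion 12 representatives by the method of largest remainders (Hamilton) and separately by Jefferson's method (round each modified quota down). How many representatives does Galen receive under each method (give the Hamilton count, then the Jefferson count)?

2 and 1

Hamilton: Dorne 0, Farrow 2, Brisco 2, Arden 3, Galen 2, Eskel 3.
Jefferson: Dorne 0, Farrow 2, Brisco 2, Arden 3, Galen 1, Eskel 4.
Galen gets 2 under Hamilton and 1 under Jefferson.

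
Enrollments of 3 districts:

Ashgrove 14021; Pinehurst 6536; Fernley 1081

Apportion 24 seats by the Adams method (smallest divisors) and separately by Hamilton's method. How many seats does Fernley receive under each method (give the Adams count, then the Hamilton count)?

2 and 1

Adams: Ashgrove 15, Pinehurst 7, Fernley 2.
Hamilton: Ashgrove 16, Pinehurst 7, Fernley 1.
Fernley gets 2 under Adams and 1 under Hamilton.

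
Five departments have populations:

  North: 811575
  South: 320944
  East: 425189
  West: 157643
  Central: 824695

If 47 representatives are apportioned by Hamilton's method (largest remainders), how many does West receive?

Standard divisor: 2540046 ÷ 47 ≈ 54043.532.
Standard quotas: North 15.0171, South 5.9386, East 7.8675, West 2.9170, Central 15.2598.
Lower quotas: North 15, South 5, East 7, West 2, Central 15 (sum 44, leaving 3 seats).
Remainders in descending order: South 0.9386, West 0.9170, East 0.8675, Central 0.2598, North 0.0171.
Largest remainders: South, West, East receive the extra seats.
West receives 3.

3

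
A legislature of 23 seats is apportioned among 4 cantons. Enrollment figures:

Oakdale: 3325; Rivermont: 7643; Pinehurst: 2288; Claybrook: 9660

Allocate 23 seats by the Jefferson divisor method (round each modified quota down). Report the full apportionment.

Oakdale=3, Rivermont=8, Pinehurst=2, Claybrook=10

Standard divisor 22916/23 ≈ 996.348; standard quotas: Oakdale 3.337, Rivermont 7.671, Pinehurst 2.296, Claybrook 9.695.
Rounding down gives 3, 7, 2, 9 = 21 seats, so the divisor must be adjusted.
With modified divisor 900: modified quotas Oakdale 3.694, Rivermont 8.492, Pinehurst 2.542, Claybrook 10.733.
Rounding down: Oakdale 3, Rivermont 8, Pinehurst 2, Claybrook 10 (total 23).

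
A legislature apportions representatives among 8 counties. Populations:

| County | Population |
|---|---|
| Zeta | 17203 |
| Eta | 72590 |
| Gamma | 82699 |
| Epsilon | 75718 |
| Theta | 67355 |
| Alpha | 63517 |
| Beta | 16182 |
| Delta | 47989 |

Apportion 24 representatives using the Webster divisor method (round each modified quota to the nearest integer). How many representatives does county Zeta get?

1

Standard divisor 443253/24 ≈ 18468.875; standard quotas: Zeta 0.931, Eta 3.930, Gamma 4.478, Epsilon 4.100, Theta 3.647, Alpha 3.439, Beta 0.876, Delta 2.598.
Rounding to the nearest integer gives Zeta 1, Eta 4, Gamma 4, Epsilon 4, Theta 4, Alpha 3, Beta 1, Delta 3 — total 24, matching the house size, so no adjustment is needed.
Zeta receives 1.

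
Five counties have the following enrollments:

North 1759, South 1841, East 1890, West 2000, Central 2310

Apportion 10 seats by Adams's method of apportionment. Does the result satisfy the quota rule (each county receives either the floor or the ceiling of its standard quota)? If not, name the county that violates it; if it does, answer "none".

none

Standard quotas: North 1.795, South 1.879, East 1.929, West 2.041, Central 2.357.
Adams allocation: North 2, South 2, East 2, West 2, Central 2.
Every allocation lies between the lower and upper quota.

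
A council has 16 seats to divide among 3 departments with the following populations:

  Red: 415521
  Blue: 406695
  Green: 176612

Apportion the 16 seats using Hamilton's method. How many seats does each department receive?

Red 7; Blue 6; Green 3

The standard divisor is 998828/16 ≈ 62426.75.
Standard quotas: Red 6.6561, Blue 6.5148, Green 2.8291.
Lower quotas: Red 6, Blue 6, Green 2 (sum 14, leaving 2 seats).
Remainders in descending order: Green 0.8291, Red 0.6561, Blue 0.5148.
The surplus seats go to Green, Red.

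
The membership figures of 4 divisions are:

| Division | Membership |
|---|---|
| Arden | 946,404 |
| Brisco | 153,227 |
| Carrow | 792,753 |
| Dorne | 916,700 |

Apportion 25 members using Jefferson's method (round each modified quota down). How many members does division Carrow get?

7

Standard divisor 2809084/25 ≈ 112363.36; standard quotas: Arden 8.423, Brisco 1.364, Carrow 7.055, Dorne 8.158.
Rounding down gives 8, 1, 7, 8 = 24 seats, so the divisor must be adjusted.
With modified divisor 103500: modified quotas Arden 9.144, Brisco 1.480, Carrow 7.659, Dorne 8.857.
Rounding down: Arden 9, Brisco 1, Carrow 7, Dorne 8 (total 25).
Carrow receives 7.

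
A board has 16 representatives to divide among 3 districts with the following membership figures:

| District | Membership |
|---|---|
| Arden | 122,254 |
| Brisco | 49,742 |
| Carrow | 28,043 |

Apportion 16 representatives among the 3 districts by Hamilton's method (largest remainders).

Arden: 10, Brisco: 4, Carrow: 2

Total 200039; standard divisor 200039/16 ≈ 12502.438.
Standard quotas: Arden 9.7784, Brisco 3.9786, Carrow 2.2430.
Lower quotas: Arden 9, Brisco 3, Carrow 2 (sum 14, leaving 2 seats).
Remainders in descending order: Brisco 0.9786, Arden 0.7784, Carrow 0.2430.
The surplus seats go to Brisco, Arden.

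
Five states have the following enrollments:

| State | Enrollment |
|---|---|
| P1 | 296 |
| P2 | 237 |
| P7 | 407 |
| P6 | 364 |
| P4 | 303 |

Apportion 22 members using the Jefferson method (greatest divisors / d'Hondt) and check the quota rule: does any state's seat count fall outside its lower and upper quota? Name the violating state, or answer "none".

none

Standard quotas: P1 4.052, P2 3.245, P7 5.572, P6 4.983, P4 4.148.
Jefferson allocation: P1 4, P2 3, P7 6, P6 5, P4 4.
Every allocation lies between the lower and upper quota.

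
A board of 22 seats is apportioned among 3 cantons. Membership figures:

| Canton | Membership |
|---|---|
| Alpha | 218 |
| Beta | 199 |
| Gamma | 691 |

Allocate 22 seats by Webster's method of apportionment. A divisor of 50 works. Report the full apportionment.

Alpha: 4; Beta: 4; Gamma: 14

With modified divisor 50: modified quotas Alpha 4.360, Beta 3.980, Gamma 13.820.
Rounding to the nearest integer: Alpha 4, Beta 4, Gamma 14 (total 22).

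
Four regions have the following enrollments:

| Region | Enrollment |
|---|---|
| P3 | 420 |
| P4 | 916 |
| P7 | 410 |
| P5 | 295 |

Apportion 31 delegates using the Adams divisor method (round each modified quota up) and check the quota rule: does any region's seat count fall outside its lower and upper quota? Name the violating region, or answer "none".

none

Standard quotas: P3 6.379, P4 13.913, P7 6.227, P5 4.481.
Adams allocation: P3 6, P4 14, P7 6, P5 5.
Every allocation lies between the lower and upper quota.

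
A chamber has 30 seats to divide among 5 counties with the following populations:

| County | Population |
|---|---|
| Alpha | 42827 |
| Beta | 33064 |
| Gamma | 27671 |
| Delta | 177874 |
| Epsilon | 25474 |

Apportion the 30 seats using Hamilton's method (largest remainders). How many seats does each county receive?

Total 306910; standard divisor 306910/30 ≈ 10230.333.
Standard quotas: Alpha 4.1863, Beta 3.2320, Gamma 2.7048, Delta 17.3869, Epsilon 2.4900.
Lower quotas: Alpha 4, Beta 3, Gamma 2, Delta 17, Epsilon 2 (sum 28, leaving 2 seats).
Remainders in descending order: Gamma 0.7048, Epsilon 0.4900, Delta 0.3869, Beta 0.2320, Alpha 0.1863.
The surplus seats go to Gamma, Epsilon.

Alpha 4, Beta 3, Gamma 3, Delta 17, Epsilon 3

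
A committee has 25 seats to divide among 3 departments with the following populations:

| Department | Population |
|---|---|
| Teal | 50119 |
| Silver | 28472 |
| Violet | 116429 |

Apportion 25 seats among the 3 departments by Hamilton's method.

Total 195020; standard divisor 195020/25 ≈ 7800.8.
Standard quotas: Teal 6.4249, Silver 3.6499, Violet 14.9253.
Lower quotas: Teal 6, Silver 3, Violet 14 (sum 23, leaving 2 seats).
Remainders in descending order: Violet 0.9253, Silver 0.6499, Teal 0.4249.
The surplus seats go to Violet, Silver.

Teal: 6, Silver: 4, Violet: 15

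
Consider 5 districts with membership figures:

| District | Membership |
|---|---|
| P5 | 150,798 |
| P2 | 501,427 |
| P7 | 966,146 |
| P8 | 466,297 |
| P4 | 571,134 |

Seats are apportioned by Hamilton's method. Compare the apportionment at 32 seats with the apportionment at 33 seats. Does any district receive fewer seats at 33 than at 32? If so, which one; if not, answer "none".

none

At 32 seats: P5 2, P2 6, P7 12, P8 5, P4 7.
At 33 seats: P5 2, P2 6, P7 12, P8 6, P4 7.
No district's allocation decreased.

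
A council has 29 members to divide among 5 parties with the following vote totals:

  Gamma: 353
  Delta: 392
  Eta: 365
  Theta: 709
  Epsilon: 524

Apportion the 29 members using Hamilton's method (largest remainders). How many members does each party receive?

Standard divisor: 2343 ÷ 29 ≈ 80.793.
Standard quotas: Gamma 4.369, Delta 4.852, Eta 4.518, Theta 8.776, Epsilon 6.486.
Lower quotas: Gamma 4, Delta 4, Eta 4, Theta 8, Epsilon 6 (sum 26, leaving 3 seats).
Remainders in descending order: Delta 0.852, Theta 0.776, Eta 0.518, Epsilon 0.486, Gamma 0.369.
The surplus seats go to Delta, Theta, Eta.

Gamma 4, Delta 5, Eta 5, Theta 9, Epsilon 6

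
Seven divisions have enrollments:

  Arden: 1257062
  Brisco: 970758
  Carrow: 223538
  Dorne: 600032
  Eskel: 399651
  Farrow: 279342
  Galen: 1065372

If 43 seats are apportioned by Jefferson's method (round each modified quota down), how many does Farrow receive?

2

Standard divisor 4795755/43 ≈ 111529.186; standard quotas: Arden 11.271, Brisco 8.704, Carrow 2.004, Dorne 5.380, Eskel 3.583, Farrow 2.505, Galen 9.552.
Rounding down gives 11, 8, 2, 5, 3, 2, 9 = 40 seats, so the divisor must be adjusted.
With modified divisor 102400: modified quotas Arden 12.276, Brisco 9.480, Carrow 2.183, Dorne 5.860, Eskel 3.903, Farrow 2.728, Galen 10.404.
Rounding down: Arden 12, Brisco 9, Carrow 2, Dorne 5, Eskel 3, Farrow 2, Galen 10 (total 43).
Farrow receives 2.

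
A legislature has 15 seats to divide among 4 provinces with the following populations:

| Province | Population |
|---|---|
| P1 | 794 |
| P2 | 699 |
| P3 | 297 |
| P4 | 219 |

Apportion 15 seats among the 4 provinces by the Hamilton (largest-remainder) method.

Standard divisor: 2009 ÷ 15 ≈ 133.933.
Standard quotas: P1 5.928, P2 5.219, P3 2.218, P4 1.635.
Lower quotas: P1 5, P2 5, P3 2, P4 1 (sum 13, leaving 2 seats).
Remainders in descending order: P1 0.928, P4 0.635, P2 0.219, P3 0.218.
The surplus seats go to P1, P4.

P1: 6, P2: 5, P3: 2, P4: 2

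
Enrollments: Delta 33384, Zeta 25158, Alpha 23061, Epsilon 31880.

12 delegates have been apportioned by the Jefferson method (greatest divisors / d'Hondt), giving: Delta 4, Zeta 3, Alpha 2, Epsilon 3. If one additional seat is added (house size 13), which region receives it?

Epsilon

Priority for the next seat is population ÷ (current seats + 1).
Priorities: Delta 6676.800, Zeta 6289.500, Alpha 7687.000, Epsilon 7970.000.
Highest priority: Epsilon.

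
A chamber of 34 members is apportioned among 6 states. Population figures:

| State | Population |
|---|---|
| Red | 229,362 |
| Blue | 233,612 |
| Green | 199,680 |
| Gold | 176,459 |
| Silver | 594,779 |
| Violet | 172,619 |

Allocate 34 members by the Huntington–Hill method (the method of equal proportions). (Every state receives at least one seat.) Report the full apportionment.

With divisor 48726: modified quotas Red 4.707, Blue 4.794, Green 4.098, Gold 3.621, Silver 12.207, Violet 3.543.
Geometric-mean thresholds: Red √(4·5)=4.472, Blue √(4·5)=4.472, Green √(4·5)=4.472, Gold √(3·4)=3.464, Silver √(12·13)=12.490, Violet √(3·4)=3.464.
Each quota rounded against its threshold gives Red 5, Blue 5, Green 4, Gold 4, Silver 12, Violet 4 (total 34).

Red 5, Blue 5, Green 4, Gold 4, Silver 12, Violet 4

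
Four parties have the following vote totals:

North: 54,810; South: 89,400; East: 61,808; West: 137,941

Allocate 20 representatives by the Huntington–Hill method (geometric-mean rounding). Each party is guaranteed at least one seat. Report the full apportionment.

With divisor 17082: modified quotas North 3.209, South 5.234, East 3.618, West 8.075.
Geometric-mean thresholds: North √(3·4)=3.464, South √(5·6)=5.477, East √(3·4)=3.464, West √(8·9)=8.485.
Each quota rounded against its threshold gives North 3, South 5, East 4, West 8 (total 20).

North 3, South 5, East 4, West 8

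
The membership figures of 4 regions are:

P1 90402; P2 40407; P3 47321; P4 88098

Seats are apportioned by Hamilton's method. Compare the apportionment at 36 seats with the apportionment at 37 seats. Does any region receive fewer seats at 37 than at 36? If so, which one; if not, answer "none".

At 36 seats: P1 12, P2 6, P3 6, P4 12.
At 37 seats: P1 12, P2 6, P3 7, P4 12.
No region's allocation decreased.

none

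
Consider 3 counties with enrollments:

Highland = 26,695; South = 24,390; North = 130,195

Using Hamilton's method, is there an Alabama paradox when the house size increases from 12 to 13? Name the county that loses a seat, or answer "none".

none

At 12 seats: Highland 2, South 1, North 9.
At 13 seats: Highland 2, South 2, North 9.
No county's allocation decreased.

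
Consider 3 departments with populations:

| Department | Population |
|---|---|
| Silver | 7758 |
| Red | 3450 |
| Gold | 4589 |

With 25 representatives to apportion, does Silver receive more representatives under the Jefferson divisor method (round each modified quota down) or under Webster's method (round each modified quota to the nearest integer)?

Jefferson

Jefferson: Silver 13, Red 5, Gold 7.
Webster: Silver 12, Red 6, Gold 7.
Silver gets 13 under Jefferson and 12 under Webster.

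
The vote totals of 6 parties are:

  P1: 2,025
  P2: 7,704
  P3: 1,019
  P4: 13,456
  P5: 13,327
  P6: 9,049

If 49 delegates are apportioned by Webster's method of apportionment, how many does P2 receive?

8

Standard divisor 46580/49 ≈ 950.612; standard quotas: P1 2.130, P2 8.104, P3 1.072, P4 14.155, P5 14.019, P6 9.519.
Rounding to the nearest integer gives P1 2, P2 8, P3 1, P4 14, P5 14, P6 10 — total 49, matching the house size, so no adjustment is needed.
P2 receives 8.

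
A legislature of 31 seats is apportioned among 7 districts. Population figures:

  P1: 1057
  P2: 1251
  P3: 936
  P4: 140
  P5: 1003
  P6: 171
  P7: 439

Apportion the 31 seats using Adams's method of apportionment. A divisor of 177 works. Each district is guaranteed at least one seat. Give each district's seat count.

P1=6; P2=8; P3=6; P4=1; P5=6; P6=1; P7=3

With modified divisor 177: modified quotas P1 5.972, P2 7.068, P3 5.288, P4 0.791, P5 5.667, P6 0.966, P7 2.480.
Rounding up: P1 6, P2 8, P3 6, P4 1, P5 6, P6 1, P7 3 (total 31).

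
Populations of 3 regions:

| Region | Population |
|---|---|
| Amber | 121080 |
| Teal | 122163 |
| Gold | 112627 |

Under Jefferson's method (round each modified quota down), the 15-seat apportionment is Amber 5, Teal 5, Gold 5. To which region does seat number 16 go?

Priority for the next seat is population ÷ (current seats + 1).
Priorities: Amber 20180.000, Teal 20360.500, Gold 18771.167.
Highest priority: Teal.

Teal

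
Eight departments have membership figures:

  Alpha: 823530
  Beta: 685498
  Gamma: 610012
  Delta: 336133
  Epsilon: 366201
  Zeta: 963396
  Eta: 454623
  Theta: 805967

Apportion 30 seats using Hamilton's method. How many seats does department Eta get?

3

The standard divisor is 5045360/30 ≈ 168178.667.
Standard quotas: Alpha 4.8968, Beta 4.0760, Gamma 3.6272, Delta 1.9987, Epsilon 2.1775, Zeta 5.7284, Eta 2.7032, Theta 4.7923.
Lower quotas: Alpha 4, Beta 4, Gamma 3, Delta 1, Epsilon 2, Zeta 5, Eta 2, Theta 4 (sum 25, leaving 5 seats).
Remainders in descending order: Delta 0.9987, Alpha 0.8968, Theta 0.7923, Zeta 0.7284, Eta 0.7032, Gamma 0.6272, Epsilon 0.1775, Beta 0.0760.
The surplus seats go to Delta, Alpha, Theta, Zeta, Eta.
Eta receives 3.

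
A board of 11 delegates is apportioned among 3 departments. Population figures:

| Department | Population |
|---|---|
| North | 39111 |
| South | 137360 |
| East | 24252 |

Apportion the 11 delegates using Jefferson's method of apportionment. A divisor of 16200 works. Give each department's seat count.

With modified divisor 16200: modified quotas North 2.414, South 8.479, East 1.497.
Rounding down: North 2, South 8, East 1 (total 11).

North=2, South=8, East=1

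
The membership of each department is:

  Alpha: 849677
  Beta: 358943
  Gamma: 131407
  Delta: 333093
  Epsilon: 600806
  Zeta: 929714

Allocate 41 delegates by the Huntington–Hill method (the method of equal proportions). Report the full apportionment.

Alpha: 11, Beta: 4, Gamma: 2, Delta: 4, Epsilon: 8, Zeta: 12

With divisor 80274: modified quotas Alpha 10.585, Beta 4.471, Gamma 1.637, Delta 4.149, Epsilon 7.484, Zeta 11.582.
Geometric-mean thresholds: Alpha √(10·11)=10.488, Beta √(4·5)=4.472, Gamma √(1·2)=1.414, Delta √(4·5)=4.472, Epsilon √(7·8)=7.483, Zeta √(11·12)=11.489.
Each quota rounded against its threshold gives Alpha 11, Beta 4, Gamma 2, Delta 4, Epsilon 8, Zeta 12 (total 41).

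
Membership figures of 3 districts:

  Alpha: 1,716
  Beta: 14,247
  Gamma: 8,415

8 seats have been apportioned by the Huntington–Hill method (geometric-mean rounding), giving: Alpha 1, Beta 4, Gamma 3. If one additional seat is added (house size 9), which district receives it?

Priority for the next seat is population ÷ (√(s·(s+1))).
Priorities: Alpha 1213.395, Beta 3185.726, Gamma 2429.201.
Highest priority: Beta.

Beta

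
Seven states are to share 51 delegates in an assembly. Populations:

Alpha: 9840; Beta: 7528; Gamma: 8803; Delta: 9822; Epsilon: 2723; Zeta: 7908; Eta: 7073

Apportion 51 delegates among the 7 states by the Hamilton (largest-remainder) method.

Total 53697; standard divisor 53697/51 ≈ 1052.882.
Standard quotas: Alpha 9.3458, Beta 7.1499, Gamma 8.3609, Delta 9.3287, Epsilon 2.5862, Zeta 7.5108, Eta 6.7177.
Lower quotas: Alpha 9, Beta 7, Gamma 8, Delta 9, Epsilon 2, Zeta 7, Eta 6 (sum 48, leaving 3 seats).
Remainders in descending order: Eta 0.7177, Epsilon 0.5862, Zeta 0.5108, Gamma 0.3609, Alpha 0.3458, Delta 0.3287, Beta 0.1499.
The surplus seats go to Eta, Epsilon, Zeta.

Alpha=9, Beta=7, Gamma=8, Delta=9, Epsilon=3, Zeta=8, Eta=7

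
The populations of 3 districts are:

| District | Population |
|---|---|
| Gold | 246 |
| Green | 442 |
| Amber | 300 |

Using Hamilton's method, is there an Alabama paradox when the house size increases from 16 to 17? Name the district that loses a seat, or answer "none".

At 16 seats: Gold 4, Green 7, Amber 5.
At 17 seats: Gold 4, Green 8, Amber 5.
No district's allocation decreased.

none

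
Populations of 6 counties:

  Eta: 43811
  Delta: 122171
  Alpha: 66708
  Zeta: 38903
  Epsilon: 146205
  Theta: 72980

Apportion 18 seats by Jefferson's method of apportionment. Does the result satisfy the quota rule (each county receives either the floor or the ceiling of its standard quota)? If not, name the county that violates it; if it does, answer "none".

none

Standard quotas: Eta 1.607, Delta 4.481, Alpha 2.447, Zeta 1.427, Epsilon 5.362, Theta 2.677.
Jefferson allocation: Eta 1, Delta 5, Alpha 2, Zeta 1, Epsilon 6, Theta 3.
Every allocation lies between the lower and upper quota.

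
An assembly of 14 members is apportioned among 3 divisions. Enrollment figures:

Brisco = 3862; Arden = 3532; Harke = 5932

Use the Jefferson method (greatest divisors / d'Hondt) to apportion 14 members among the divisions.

Standard divisor 13326/14 ≈ 951.857; standard quotas: Brisco 4.057, Arden 3.711, Harke 6.232.
Rounding down gives 4, 3, 6 = 13 seats, so the divisor must be adjusted.
With modified divisor 870: modified quotas Brisco 4.439, Arden 4.060, Harke 6.818.
Rounding down: Brisco 4, Arden 4, Harke 6 (total 14).

Brisco=4, Arden=4, Harke=6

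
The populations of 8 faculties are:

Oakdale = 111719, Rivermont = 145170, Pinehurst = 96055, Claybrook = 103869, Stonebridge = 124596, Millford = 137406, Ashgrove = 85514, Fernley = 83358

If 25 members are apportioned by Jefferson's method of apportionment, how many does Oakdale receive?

Standard divisor 887687/25 ≈ 35507.48; standard quotas: Oakdale 3.146, Rivermont 4.088, Pinehurst 2.705, Claybrook 2.925, Stonebridge 3.509, Millford 3.870, Ashgrove 2.408, Fernley 2.348.
Rounding down gives 3, 4, 2, 2, 3, 3, 2, 2 = 21 seats, so the divisor must be adjusted.
With modified divisor 30100: modified quotas Oakdale 3.712, Rivermont 4.823, Pinehurst 3.191, Claybrook 3.451, Stonebridge 4.139, Millford 4.565, Ashgrove 2.841, Fernley 2.769.
Rounding down: Oakdale 3, Rivermont 4, Pinehurst 3, Claybrook 3, Stonebridge 4, Millford 4, Ashgrove 2, Fernley 2 (total 25).
Oakdale receives 3.

3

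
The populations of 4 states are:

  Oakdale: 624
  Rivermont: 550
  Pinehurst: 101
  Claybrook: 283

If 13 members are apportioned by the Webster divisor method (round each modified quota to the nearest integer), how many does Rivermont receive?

Standard divisor 1558/13 ≈ 119.846; standard quotas: Oakdale 5.207, Rivermont 4.589, Pinehurst 0.843, Claybrook 2.361.
Rounding to the nearest integer gives Oakdale 5, Rivermont 5, Pinehurst 1, Claybrook 2 — total 13, matching the house size, so no adjustment is needed.
Rivermont receives 5.

5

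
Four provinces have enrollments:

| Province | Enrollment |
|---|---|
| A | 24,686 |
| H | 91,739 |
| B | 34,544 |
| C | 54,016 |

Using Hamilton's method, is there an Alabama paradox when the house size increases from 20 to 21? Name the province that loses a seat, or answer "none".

A

At 20 seats: A 3, H 9, B 3, C 5.
At 21 seats: A 2, H 9, B 4, C 6.
A drops from 3 to 2.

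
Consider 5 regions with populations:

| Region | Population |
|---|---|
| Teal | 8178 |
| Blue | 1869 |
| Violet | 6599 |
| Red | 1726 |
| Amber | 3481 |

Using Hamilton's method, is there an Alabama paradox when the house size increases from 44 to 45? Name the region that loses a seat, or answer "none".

Red

At 44 seats: Teal 16, Blue 4, Violet 13, Red 4, Amber 7.
At 45 seats: Teal 17, Blue 4, Violet 14, Red 3, Amber 7.
Red drops from 4 to 3.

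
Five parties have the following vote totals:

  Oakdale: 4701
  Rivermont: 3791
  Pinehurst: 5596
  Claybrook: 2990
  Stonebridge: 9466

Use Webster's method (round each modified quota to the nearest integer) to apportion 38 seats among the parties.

Oakdale=7, Rivermont=5, Pinehurst=8, Claybrook=4, Stonebridge=14

Standard divisor 26544/38 ≈ 698.526; standard quotas: Oakdale 6.730, Rivermont 5.427, Pinehurst 8.011, Claybrook 4.280, Stonebridge 13.551.
Rounding to the nearest integer gives Oakdale 7, Rivermont 5, Pinehurst 8, Claybrook 4, Stonebridge 14 — total 38, matching the house size, so no adjustment is needed.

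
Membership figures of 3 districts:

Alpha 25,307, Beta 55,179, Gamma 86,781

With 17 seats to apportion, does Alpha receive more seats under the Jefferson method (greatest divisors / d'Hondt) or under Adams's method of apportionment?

Adams

Jefferson: Alpha 2, Beta 6, Gamma 9.
Adams: Alpha 3, Beta 6, Gamma 8.
Alpha gets 2 under Jefferson and 3 under Adams.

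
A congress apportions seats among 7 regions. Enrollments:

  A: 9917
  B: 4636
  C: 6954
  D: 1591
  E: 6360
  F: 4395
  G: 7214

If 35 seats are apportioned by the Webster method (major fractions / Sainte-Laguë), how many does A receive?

9

Standard divisor 41067/35 ≈ 1173.343; standard quotas: A 8.452, B 3.951, C 5.927, D 1.356, E 5.420, F 3.746, G 6.148.
Rounding to the nearest integer gives 8, 4, 6, 1, 5, 4, 6 = 34 seats, so the divisor must be adjusted.
With modified divisor 1162: modified quotas A 8.534, B 3.990, C 5.985, D 1.369, E 5.473, F 3.782, G 6.208.
Rounding to the nearest integer: A 9, B 4, C 6, D 1, E 5, F 4, G 6 (total 35).
A receives 9.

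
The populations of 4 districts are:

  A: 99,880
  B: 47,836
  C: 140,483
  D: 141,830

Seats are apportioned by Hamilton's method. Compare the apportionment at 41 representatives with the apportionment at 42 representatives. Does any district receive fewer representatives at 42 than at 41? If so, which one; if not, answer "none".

B

At 41 seats: A 10, B 5, C 13, D 13.
At 42 seats: A 10, B 4, C 14, D 14.
B drops from 5 to 4.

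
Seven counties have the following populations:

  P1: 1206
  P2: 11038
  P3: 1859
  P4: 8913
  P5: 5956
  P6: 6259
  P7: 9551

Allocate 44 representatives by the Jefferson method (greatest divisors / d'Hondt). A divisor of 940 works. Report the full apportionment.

P1 1, P2 11, P3 1, P4 9, P5 6, P6 6, P7 10

With modified divisor 940: modified quotas P1 1.283, P2 11.743, P3 1.978, P4 9.482, P5 6.336, P6 6.659, P7 10.161.
Rounding down: P1 1, P2 11, P3 1, P4 9, P5 6, P6 6, P7 10 (total 44).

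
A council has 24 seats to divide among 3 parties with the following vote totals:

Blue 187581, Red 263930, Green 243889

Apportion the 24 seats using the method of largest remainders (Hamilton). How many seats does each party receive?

Blue: 7; Red: 9; Green: 8

Total 695400; standard divisor 695400/24 = 28975.
Standard quotas: Blue 6.4739, Red 9.1089, Green 8.4172.
Lower quotas: Blue 6, Red 9, Green 8 (sum 23, leaving 1 seat).
Remainders in descending order: Blue 0.4739, Green 0.4172, Red 0.1089.
Largest remainder: Blue receives the extra seat.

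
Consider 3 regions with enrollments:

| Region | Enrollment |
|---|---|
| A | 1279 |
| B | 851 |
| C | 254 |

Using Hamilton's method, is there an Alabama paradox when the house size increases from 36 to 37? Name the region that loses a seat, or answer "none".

none

At 36 seats: A 19, B 13, C 4.
At 37 seats: A 20, B 13, C 4.
No region's allocation decreased.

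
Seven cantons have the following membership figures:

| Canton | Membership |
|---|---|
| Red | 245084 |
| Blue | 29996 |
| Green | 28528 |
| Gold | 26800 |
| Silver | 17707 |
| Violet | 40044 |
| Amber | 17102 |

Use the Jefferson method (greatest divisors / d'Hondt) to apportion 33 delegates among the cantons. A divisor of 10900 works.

Red: 22, Blue: 2, Green: 2, Gold: 2, Silver: 1, Violet: 3, Amber: 1

With modified divisor 10900: modified quotas Red 22.485, Blue 2.752, Green 2.617, Gold 2.459, Silver 1.624, Violet 3.674, Amber 1.569.
Rounding down: Red 22, Blue 2, Green 2, Gold 2, Silver 1, Violet 3, Amber 1 (total 33).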